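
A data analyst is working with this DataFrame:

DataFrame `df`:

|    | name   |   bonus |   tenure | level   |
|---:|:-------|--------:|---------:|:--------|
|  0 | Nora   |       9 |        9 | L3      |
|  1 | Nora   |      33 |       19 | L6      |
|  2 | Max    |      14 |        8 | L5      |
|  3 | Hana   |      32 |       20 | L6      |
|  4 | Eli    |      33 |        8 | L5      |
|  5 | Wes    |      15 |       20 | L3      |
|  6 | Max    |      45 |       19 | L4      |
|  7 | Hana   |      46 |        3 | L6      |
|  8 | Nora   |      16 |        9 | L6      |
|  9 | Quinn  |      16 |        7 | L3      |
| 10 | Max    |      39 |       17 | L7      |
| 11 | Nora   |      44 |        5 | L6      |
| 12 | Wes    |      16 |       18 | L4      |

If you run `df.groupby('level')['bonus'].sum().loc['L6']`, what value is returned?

171

group by level, sum of bonus:
level
L3     40
L4     61
L5     47
L6    171
L7     39
Name: bonus, dtype: int64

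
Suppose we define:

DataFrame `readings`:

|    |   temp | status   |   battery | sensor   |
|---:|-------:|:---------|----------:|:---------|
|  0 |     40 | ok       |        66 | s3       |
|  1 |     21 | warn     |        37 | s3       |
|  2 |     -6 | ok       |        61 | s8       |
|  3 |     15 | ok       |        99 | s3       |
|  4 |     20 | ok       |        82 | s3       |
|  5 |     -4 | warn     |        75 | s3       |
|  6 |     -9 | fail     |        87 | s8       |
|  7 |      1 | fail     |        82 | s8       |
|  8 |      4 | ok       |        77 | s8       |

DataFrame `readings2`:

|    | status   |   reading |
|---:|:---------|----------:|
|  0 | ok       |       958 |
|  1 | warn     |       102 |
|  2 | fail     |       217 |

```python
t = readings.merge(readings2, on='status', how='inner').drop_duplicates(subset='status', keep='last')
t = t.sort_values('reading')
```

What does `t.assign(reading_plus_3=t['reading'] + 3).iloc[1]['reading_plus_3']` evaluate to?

220

merge on 'status' (how='inner') → 9 rows:
   temp status  battery sensor  reading
0    40     ok       66     s3      958
1    21   warn       37     s3      102
2    -6     ok       61     s8      958
3    15     ok       99     s3      958
4    20     ok       82     s3      958
5    -4   warn       75     s3      102
6    -9   fail       87     s8      217
7     1   fail       82     s8      217
8     4     ok       77     s8      958
drop duplicate status (keep=last):
   temp status  battery sensor  reading
5    -4   warn       75     s3      102
7     1   fail       82     s8      217
8     4     ok       77     s8      958
sort by reading:
   temp status  battery sensor  reading
5    -4   warn       75     s3      102
7     1   fail       82     s8      217
8     4     ok       77     s8      958
add column reading_plus_3 = t['reading'] + 3:
   temp status  battery sensor  reading  reading_plus_3
5    -4   warn       75     s3      102             105
7     1   fail       82     s8      217             220
8     4     ok       77     s8      958             961
Finally, value at position 1, column 'reading_plus_3' = 220.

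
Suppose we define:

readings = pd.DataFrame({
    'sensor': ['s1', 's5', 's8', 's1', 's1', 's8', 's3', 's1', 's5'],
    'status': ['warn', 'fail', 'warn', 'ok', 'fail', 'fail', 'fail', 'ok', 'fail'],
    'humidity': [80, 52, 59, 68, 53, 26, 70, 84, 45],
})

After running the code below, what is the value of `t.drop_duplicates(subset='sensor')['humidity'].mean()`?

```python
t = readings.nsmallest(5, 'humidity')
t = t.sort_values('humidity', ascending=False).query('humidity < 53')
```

take 5 rows with smallest humidity:
  sensor status  humidity
5     s8   fail        26
8     s5   fail        45
1     s5   fail        52
4     s1   fail        53
2     s8   warn        59
sort by humidity descending:
  sensor status  humidity
2     s8   warn        59
4     s1   fail        53
1     s5   fail        52
8     s5   fail        45
5     s8   fail        26
filter rows where humidity < 53:
  sensor status  humidity
1     s5   fail        52
8     s5   fail        45
5     s8   fail        26
drop duplicate sensor (keep=first):
  sensor status  humidity
1     s5   fail        52
5     s8   fail        26

39.0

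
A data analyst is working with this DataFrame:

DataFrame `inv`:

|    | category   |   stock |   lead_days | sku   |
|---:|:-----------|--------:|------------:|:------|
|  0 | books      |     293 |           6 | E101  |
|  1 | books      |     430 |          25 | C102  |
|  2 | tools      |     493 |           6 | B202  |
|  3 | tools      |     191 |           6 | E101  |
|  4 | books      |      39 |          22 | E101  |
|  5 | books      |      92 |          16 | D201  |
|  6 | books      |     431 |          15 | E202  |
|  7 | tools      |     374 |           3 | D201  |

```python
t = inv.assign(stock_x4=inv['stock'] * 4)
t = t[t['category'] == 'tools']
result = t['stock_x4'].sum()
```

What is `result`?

4232

add column stock_x4 = inv['stock'] * 4:
  category  stock  lead_days   sku  stock_x4
0    books    293          6  E101      1172
1    books    430         25  C102      1720
2    tools    493          6  B202      1972
3    tools    191          6  E101       764
4    books     39         22  E101       156
5    books     92         16  D201       368
6    books    431         15  E202      1724
7    tools    374          3  D201      1496
filter rows where category == 'tools':
  category  stock  lead_days   sku  stock_x4
2    tools    493          6  B202      1972
3    tools    191          6  E101       764
7    tools    374          3  D201      1496
Then the sum of column 'stock_x4': 4232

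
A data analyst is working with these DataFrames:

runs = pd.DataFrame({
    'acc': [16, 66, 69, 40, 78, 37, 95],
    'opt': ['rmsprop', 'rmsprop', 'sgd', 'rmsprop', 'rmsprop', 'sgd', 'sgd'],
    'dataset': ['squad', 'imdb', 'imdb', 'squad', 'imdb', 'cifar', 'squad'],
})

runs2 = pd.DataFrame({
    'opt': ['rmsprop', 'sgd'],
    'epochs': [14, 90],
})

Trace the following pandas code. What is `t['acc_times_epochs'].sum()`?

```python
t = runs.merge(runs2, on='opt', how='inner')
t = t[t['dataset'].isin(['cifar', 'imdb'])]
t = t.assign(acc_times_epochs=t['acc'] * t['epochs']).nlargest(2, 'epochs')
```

merge on 'opt' (how='inner') → 7 rows:
   acc      opt dataset  epochs
0   16  rmsprop   squad      14
1   66  rmsprop    imdb      14
2   69      sgd    imdb      90
3   40  rmsprop   squad      14
4   78  rmsprop    imdb      14
5   37      sgd   cifar      90
6   95      sgd   squad      90
filter rows where dataset in ['cifar', 'imdb']:
   acc      opt dataset  epochs
1   66  rmsprop    imdb      14
2   69      sgd    imdb      90
4   78  rmsprop    imdb      14
5   37      sgd   cifar      90
add column acc_times_epochs = t['acc'] * t['epochs']:
   acc      opt dataset  epochs  acc_times_epochs
1   66  rmsprop    imdb      14               924
2   69      sgd    imdb      90              6210
4   78  rmsprop    imdb      14              1092
5   37      sgd   cifar      90              3330
take 2 rows with largest epochs:
   acc  opt dataset  epochs  acc_times_epochs
2   69  sgd    imdb      90              6210
5   37  sgd   cifar      90              3330

9540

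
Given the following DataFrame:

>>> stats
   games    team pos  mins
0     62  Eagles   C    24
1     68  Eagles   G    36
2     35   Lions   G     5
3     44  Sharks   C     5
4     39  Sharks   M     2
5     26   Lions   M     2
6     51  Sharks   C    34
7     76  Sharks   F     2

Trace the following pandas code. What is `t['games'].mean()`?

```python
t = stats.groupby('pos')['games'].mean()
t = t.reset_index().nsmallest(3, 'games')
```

group by pos, mean of games:
pos
C    52.333333
F    76.000000
G    51.500000
M    32.500000
Name: games, dtype: float64
reset_index():
  pos      games
0   C  52.333333
1   F  76.000000
2   G  51.500000
3   M  32.500000
take 3 rows with smallest games:
  pos      games
3   M  32.500000
2   G  51.500000
0   C  52.333333
Hence 45.4444444444.

45.4444444444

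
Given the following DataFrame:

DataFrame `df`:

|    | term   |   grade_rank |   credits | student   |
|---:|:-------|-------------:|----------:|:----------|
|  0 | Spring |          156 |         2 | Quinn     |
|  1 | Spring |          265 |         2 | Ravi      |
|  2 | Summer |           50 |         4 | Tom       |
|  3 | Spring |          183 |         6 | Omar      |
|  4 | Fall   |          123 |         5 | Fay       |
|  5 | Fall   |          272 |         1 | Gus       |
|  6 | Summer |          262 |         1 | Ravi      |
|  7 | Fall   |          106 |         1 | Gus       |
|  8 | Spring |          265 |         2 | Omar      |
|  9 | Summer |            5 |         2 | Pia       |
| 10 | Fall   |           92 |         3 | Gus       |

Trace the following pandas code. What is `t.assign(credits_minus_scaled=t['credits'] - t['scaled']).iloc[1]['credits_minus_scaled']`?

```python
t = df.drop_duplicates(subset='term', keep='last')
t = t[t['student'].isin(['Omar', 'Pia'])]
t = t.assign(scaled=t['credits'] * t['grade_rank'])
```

drop duplicate term (keep=last):
      term  grade_rank  credits student
8   Spring         265        2    Omar
9   Summer           5        2     Pia
10    Fall          92        3     Gus
filter rows where student in ['Omar', 'Pia']:
     term  grade_rank  credits student
8  Spring         265        2    Omar
9  Summer           5        2     Pia
add column scaled = t['credits'] * t['grade_rank']:
     term  grade_rank  credits student  scaled
8  Spring         265        2    Omar     530
9  Summer           5        2     Pia      10
add column credits_minus_scaled = t['credits'] - t['scaled']:
     term  grade_rank  credits student  scaled  credits_minus_scaled
8  Spring         265        2    Omar     530                  -528
9  Summer           5        2     Pia      10                    -8
Reading off the value at position 1, column 'credits_minus_scaled', we get -8.

-8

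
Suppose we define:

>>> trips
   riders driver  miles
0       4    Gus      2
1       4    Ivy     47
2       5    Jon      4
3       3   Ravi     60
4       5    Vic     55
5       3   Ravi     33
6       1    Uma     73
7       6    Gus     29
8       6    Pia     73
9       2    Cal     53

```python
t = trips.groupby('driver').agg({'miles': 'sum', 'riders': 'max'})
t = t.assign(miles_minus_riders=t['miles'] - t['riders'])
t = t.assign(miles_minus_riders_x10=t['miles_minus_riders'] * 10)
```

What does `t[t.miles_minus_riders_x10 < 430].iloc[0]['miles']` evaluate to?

31

group by driver: sum(miles), max(riders):
        miles  riders
driver               
Cal        53       2
Gus        31       6
Ivy        47       4
Jon         4       5
Pia        73       6
Ravi       93       3
Uma        73       1
Vic        55       5
add column miles_minus_riders = t['miles'] - t['riders']:
        miles  riders  miles_minus_riders
driver                                   
Cal        53       2                  51
Gus        31       6                  25
Ivy        47       4                  43
Jon         4       5                  -1
Pia        73       6                  67
Ravi       93       3                  90
Uma        73       1                  72
Vic        55       5                  50
add column miles_minus_riders_x10 = t['miles_minus_riders'] * 10:
        miles  riders  miles_minus_riders  miles_minus_riders_x10
driver                                                           
Cal        53       2                  51                     510
Gus        31       6                  25                     250
Ivy        47       4                  43                     430
Jon         4       5                  -1                     -10
Pia        73       6                  67                     670
Ravi       93       3                  90                     900
Uma        73       1                  72                     720
Vic        55       5                  50                     500
filter rows where miles_minus_riders_x10 < 430:
        miles  riders  miles_minus_riders  miles_minus_riders_x10
driver                                                           
Gus        31       6                  25                     250
Jon         4       5                  -1                     -10
Finally, value at position 0, column 'miles' = 31.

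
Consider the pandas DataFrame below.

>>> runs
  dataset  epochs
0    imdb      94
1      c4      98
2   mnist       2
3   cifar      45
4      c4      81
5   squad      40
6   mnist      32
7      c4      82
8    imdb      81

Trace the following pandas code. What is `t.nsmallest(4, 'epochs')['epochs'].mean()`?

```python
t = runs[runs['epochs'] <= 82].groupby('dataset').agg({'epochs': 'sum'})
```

50.0

filter rows where epochs <= 82:
  dataset  epochs
2   mnist       2
3   cifar      45
4      c4      81
5   squad      40
6   mnist      32
7      c4      82
8    imdb      81
group by dataset, sum of epochs:
         epochs
dataset        
c4          163
cifar        45
imdb         81
mnist        34
squad        40
take 4 rows with smallest epochs:
         epochs
dataset        
mnist        34
squad        40
cifar        45
imdb         81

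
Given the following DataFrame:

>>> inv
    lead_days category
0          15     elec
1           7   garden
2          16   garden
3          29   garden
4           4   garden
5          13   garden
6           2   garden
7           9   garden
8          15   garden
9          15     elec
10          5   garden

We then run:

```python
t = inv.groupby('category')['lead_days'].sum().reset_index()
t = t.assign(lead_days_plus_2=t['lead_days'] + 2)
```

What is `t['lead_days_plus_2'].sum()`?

group by category, sum of lead_days:
category
elec       30
garden    100
Name: lead_days, dtype: int64
reset_index():
  category  lead_days
0     elec         30
1   garden        100
add column lead_days_plus_2 = t['lead_days'] + 2:
  category  lead_days  lead_days_plus_2
0     elec         30                32
1   garden        100               102
sum of column 'lead_days_plus_2' → 134

134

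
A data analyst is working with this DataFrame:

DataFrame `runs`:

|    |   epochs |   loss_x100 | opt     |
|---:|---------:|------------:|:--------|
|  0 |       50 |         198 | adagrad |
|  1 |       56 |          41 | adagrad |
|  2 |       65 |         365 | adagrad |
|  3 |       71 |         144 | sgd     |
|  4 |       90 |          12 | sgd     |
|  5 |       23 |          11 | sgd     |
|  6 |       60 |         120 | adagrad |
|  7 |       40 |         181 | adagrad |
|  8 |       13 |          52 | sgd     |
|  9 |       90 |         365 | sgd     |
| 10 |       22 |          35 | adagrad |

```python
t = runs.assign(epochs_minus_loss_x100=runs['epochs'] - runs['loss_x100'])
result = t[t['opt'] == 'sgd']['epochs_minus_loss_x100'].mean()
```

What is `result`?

-59.4

add column epochs_minus_loss_x100 = runs['epochs'] - runs['loss_x100']:
    epochs  loss_x100      opt  epochs_minus_loss_x100
0       50        198  adagrad                    -148
1       56         41  adagrad                      15
2       65        365  adagrad                    -300
3       71        144      sgd                     -73
4       90         12      sgd                      78
5       23         11      sgd                      12
6       60        120  adagrad                     -60
7       40        181  adagrad                    -141
8       13         52      sgd                     -39
9       90        365      sgd                    -275
10      22         35  adagrad                     -13
filter rows where opt == 'sgd':
   epochs  loss_x100  opt  epochs_minus_loss_x100
3      71        144  sgd                     -73
4      90         12  sgd                      78
5      23         11  sgd                      12
8      13         52  sgd                     -39
9      90        365  sgd                    -275
Then the mean of column 'epochs_minus_loss_x100': -59.4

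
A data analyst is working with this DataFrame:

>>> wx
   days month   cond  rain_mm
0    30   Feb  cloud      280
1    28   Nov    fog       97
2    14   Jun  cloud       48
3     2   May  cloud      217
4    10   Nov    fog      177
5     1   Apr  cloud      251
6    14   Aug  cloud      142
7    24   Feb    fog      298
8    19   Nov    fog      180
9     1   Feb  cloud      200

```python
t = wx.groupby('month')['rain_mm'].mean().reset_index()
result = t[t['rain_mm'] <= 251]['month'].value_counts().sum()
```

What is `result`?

group by month, mean of rain_mm:
month
Apr    251.000000
Aug    142.000000
Feb    259.333333
Jun     48.000000
May    217.000000
Nov    151.333333
Name: rain_mm, dtype: float64
reset_index():
  month     rain_mm
0   Apr  251.000000
1   Aug  142.000000
2   Feb  259.333333
3   Jun   48.000000
4   May  217.000000
5   Nov  151.333333
filter rows where rain_mm <= 251:
  month     rain_mm
0   Apr  251.000000
1   Aug  142.000000
3   Jun   48.000000
4   May  217.000000
5   Nov  151.333333
value_counts of month:
month
Apr    1
Aug    1
Jun    1
May    1
Nov    1
Name: count, dtype: int64
Reading off the sum of the resulting series, we get 5.

5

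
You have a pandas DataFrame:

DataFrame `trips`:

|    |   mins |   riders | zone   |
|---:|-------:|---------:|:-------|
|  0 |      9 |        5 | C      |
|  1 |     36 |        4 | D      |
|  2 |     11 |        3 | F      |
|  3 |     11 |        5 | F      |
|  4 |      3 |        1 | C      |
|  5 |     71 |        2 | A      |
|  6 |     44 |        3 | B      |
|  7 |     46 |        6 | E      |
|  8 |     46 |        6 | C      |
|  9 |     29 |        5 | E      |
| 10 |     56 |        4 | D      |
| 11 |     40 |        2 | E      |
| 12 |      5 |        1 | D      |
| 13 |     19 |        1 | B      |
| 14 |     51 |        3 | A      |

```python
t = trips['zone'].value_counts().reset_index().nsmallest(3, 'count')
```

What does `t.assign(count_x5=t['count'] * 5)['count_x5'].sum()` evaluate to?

value_counts of zone:
zone
C    3
D    3
E    3
F    2
A    2
B    2
Name: count, dtype: int64
reset_index():
  zone  count
0    C      3
1    D      3
2    E      3
3    F      2
4    A      2
5    B      2
take 3 rows with smallest count:
  zone  count
3    F      2
4    A      2
5    B      2
add column count_x5 = t['count'] * 5:
  zone  count  count_x5
3    F      2        10
4    A      2        10
5    B      2        10

30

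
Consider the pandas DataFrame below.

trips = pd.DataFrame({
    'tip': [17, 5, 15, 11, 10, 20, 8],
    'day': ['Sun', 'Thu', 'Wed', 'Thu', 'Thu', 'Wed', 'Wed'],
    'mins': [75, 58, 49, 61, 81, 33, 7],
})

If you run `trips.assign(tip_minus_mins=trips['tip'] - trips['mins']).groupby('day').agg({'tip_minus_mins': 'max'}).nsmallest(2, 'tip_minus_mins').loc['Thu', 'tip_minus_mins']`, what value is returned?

add column tip_minus_mins = trips['tip'] - trips['mins']:
   tip  day  mins  tip_minus_mins
0   17  Sun    75             -58
1    5  Thu    58             -53
2   15  Wed    49             -34
3   11  Thu    61             -50
4   10  Thu    81             -71
5   20  Wed    33             -13
6    8  Wed     7               1
group by day, max of tip_minus_mins:
     tip_minus_mins
day                
Sun             -58
Thu             -50
Wed               1
take 2 rows with smallest tip_minus_mins:
     tip_minus_mins
day                
Sun             -58
Thu             -50
So loc['Thu', 'tip_minus_mins'] = -50.

-50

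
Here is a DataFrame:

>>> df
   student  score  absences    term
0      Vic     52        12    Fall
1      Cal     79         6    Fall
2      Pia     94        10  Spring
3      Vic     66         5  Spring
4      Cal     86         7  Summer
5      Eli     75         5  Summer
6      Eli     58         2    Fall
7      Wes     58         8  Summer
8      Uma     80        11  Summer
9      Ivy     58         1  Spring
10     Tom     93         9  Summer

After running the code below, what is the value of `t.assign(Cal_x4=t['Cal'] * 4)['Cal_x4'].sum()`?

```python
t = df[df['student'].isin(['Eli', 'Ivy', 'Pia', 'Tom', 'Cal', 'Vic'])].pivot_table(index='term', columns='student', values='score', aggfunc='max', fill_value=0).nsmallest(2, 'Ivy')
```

660

filter rows where student in ['Eli', 'Ivy', 'Pia', 'Tom', 'Cal', 'Vic']:
   student  score  absences    term
0      Vic     52        12    Fall
1      Cal     79         6    Fall
2      Pia     94        10  Spring
3      Vic     66         5  Spring
4      Cal     86         7  Summer
5      Eli     75         5  Summer
6      Eli     58         2    Fall
9      Ivy     58         1  Spring
10     Tom     93         9  Summer
pivot: rows=term, cols=student, max(score):
student  Cal  Eli  Ivy  Pia  Tom  Vic
term                                 
Fall      79   58    0    0    0   52
Spring     0    0   58   94    0   66
Summer    86   75    0    0   93    0
take 2 rows with smallest Ivy:
student  Cal  Eli  Ivy  Pia  Tom  Vic
term                                 
Fall      79   58    0    0    0   52
Summer    86   75    0    0   93    0
add column Cal_x4 = t['Cal'] * 4:
student  Cal  Eli  Ivy  Pia  Tom  Vic  Cal_x4
term                                         
Fall      79   58    0    0    0   52     316
Summer    86   75    0    0   93    0     344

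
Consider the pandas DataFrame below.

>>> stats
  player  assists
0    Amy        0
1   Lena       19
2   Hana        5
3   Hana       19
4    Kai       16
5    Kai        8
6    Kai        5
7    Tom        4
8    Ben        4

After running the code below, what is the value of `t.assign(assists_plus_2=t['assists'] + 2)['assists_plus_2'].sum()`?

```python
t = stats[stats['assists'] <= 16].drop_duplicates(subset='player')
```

39

filter rows where assists <= 16:
  player  assists
0    Amy        0
2   Hana        5
4    Kai       16
5    Kai        8
6    Kai        5
7    Tom        4
8    Ben        4
drop duplicate player (keep=first):
  player  assists
0    Amy        0
2   Hana        5
4    Kai       16
7    Tom        4
8    Ben        4
add column assists_plus_2 = t['assists'] + 2:
  player  assists  assists_plus_2
0    Amy        0               2
2   Hana        5               7
4    Kai       16              18
7    Tom        4               6
8    Ben        4               6
Hence 39.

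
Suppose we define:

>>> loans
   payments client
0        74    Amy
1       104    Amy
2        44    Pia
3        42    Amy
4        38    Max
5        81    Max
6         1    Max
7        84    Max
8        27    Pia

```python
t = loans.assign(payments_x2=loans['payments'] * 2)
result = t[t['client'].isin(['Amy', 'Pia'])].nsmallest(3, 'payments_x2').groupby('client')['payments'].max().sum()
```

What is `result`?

add column payments_x2 = loans['payments'] * 2:
   payments client  payments_x2
0        74    Amy          148
1       104    Amy          208
2        44    Pia           88
3        42    Amy           84
4        38    Max           76
5        81    Max          162
6         1    Max            2
7        84    Max          168
8        27    Pia           54
filter rows where client in ['Amy', 'Pia']:
   payments client  payments_x2
0        74    Amy          148
1       104    Amy          208
2        44    Pia           88
3        42    Amy           84
8        27    Pia           54
take 3 rows with smallest payments_x2:
   payments client  payments_x2
8        27    Pia           54
3        42    Amy           84
2        44    Pia           88
group by client, max of payments:
client
Amy    42
Pia    44
Name: payments, dtype: int64

86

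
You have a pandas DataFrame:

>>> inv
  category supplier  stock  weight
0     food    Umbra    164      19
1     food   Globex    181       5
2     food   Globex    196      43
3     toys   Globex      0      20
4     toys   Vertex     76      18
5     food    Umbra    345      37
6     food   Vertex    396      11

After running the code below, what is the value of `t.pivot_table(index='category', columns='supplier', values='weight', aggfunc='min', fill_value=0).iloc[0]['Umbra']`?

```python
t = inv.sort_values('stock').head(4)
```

19

sort by stock:
  category supplier  stock  weight
3     toys   Globex      0      20
4     toys   Vertex     76      18
0     food    Umbra    164      19
1     food   Globex    181       5
2     food   Globex    196      43
5     food    Umbra    345      37
6     food   Vertex    396      11
take first 4 rows:
  category supplier  stock  weight
3     toys   Globex      0      20
4     toys   Vertex     76      18
0     food    Umbra    164      19
1     food   Globex    181       5
pivot: rows=category, cols=supplier, min(weight):
supplier  Globex  Umbra  Vertex
category                       
food           5     19       0
toys          20      0      18
Hence 19.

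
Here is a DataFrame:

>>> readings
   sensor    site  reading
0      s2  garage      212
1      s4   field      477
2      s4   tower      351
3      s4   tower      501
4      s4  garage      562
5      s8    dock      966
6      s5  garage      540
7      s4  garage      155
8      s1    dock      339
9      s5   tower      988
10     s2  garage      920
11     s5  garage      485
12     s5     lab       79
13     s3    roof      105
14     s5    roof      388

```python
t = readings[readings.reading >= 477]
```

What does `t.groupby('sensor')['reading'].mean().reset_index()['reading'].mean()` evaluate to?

filter rows where reading >= 477:
   sensor    site  reading
1      s4   field      477
3      s4   tower      501
4      s4  garage      562
5      s8    dock      966
6      s5  garage      540
9      s5   tower      988
10     s2  garage      920
11     s5  garage      485
group by sensor, mean of reading:
sensor
s2    920.000000
s4    513.333333
s5    671.000000
s8    966.000000
Name: reading, dtype: float64
reset_index():
  sensor     reading
0     s2  920.000000
1     s4  513.333333
2     s5  671.000000
3     s8  966.000000
Hence 767.583333333.

767.583333333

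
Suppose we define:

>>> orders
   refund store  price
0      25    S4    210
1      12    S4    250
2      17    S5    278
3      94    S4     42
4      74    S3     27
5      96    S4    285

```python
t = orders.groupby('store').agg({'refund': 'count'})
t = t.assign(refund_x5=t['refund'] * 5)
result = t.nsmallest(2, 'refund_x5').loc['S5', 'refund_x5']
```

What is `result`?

group by store, count of refund:
       refund
store        
S3          1
S4          4
S5          1
add column refund_x5 = t['refund'] * 5:
       refund  refund_x5
store                   
S3          1          5
S4          4         20
S5          1          5
take 2 rows with smallest refund_x5:
       refund  refund_x5
store                   
S3          1          5
S5          1          5
Taking the value at row 'S5', column 'refund_x5' gives 5.

5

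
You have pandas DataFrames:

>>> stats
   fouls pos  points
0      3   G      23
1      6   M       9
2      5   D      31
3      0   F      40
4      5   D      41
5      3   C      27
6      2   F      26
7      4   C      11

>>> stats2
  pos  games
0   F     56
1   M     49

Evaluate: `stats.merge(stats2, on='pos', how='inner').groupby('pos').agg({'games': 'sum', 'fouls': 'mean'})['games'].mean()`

80.5

merge on 'pos' (how='inner') → 3 rows:
   fouls pos  points  games
0      6   M       9     49
1      0   F      40     56
2      2   F      26     56
group by pos: sum(games), mean(fouls):
     games  fouls
pos              
F      112    1.0
M       49    6.0
mean of column 'games' → 80.5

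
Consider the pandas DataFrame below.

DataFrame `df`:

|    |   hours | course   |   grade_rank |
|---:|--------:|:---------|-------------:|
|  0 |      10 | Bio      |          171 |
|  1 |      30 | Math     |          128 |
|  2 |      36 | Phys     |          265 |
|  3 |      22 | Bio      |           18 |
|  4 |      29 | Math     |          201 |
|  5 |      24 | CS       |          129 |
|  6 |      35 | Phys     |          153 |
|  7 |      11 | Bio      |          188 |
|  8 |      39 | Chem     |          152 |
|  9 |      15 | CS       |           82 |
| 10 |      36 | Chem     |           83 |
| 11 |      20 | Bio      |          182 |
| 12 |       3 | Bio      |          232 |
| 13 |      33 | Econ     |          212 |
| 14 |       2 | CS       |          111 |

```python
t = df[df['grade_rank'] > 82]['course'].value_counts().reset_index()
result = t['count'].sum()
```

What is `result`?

13

filter rows where grade_rank > 82:
    hours course  grade_rank
0      10    Bio         171
1      30   Math         128
2      36   Phys         265
4      29   Math         201
5      24     CS         129
6      35   Phys         153
7      11    Bio         188
8      39   Chem         152
10     36   Chem          83
11     20    Bio         182
12      3    Bio         232
13     33   Econ         212
14      2     CS         111
value_counts of course:
course
Bio     4
Math    2
Phys    2
CS      2
Chem    2
Econ    1
Name: count, dtype: int64
reset_index():
  course  count
0    Bio      4
1   Math      2
2   Phys      2
3     CS      2
4   Chem      2
5   Econ      1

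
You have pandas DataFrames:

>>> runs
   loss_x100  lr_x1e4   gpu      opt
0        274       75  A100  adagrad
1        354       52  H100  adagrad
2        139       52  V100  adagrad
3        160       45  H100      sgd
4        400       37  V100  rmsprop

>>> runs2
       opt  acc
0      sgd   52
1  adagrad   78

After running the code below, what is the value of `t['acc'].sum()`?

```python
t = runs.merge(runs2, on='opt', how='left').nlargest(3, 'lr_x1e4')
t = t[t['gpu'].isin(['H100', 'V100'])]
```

156.0

merge on 'opt' (how='left') → 5 rows:
   loss_x100  lr_x1e4   gpu      opt   acc
0        274       75  A100  adagrad  78.0
1        354       52  H100  adagrad  78.0
2        139       52  V100  adagrad  78.0
3        160       45  H100      sgd  52.0
4        400       37  V100  rmsprop   NaN
take 3 rows with largest lr_x1e4:
   loss_x100  lr_x1e4   gpu      opt   acc
0        274       75  A100  adagrad  78.0
1        354       52  H100  adagrad  78.0
2        139       52  V100  adagrad  78.0
filter rows where gpu in ['H100', 'V100']:
   loss_x100  lr_x1e4   gpu      opt   acc
1        354       52  H100  adagrad  78.0
2        139       52  V100  adagrad  78.0
The sum of column 'acc' is 156.0.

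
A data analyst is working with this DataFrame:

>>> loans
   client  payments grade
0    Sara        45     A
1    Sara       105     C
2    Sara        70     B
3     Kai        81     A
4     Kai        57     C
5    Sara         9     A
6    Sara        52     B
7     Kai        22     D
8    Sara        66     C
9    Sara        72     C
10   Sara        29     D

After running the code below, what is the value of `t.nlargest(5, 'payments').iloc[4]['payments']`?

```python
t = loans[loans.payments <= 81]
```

57

filter rows where payments <= 81:
   client  payments grade
0    Sara        45     A
2    Sara        70     B
3     Kai        81     A
4     Kai        57     C
5    Sara         9     A
6    Sara        52     B
7     Kai        22     D
8    Sara        66     C
9    Sara        72     C
10   Sara        29     D
take 5 rows with largest payments:
  client  payments grade
3    Kai        81     A
9   Sara        72     C
2   Sara        70     B
8   Sara        66     C
4    Kai        57     C
Reading off the value at position 4, column 'payments', we get 57.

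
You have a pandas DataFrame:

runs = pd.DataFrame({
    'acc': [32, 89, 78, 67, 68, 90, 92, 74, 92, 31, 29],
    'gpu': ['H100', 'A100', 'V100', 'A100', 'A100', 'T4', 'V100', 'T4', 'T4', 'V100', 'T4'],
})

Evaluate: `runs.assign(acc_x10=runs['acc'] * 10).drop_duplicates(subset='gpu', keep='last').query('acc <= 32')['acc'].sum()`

92

add column acc_x10 = runs['acc'] * 10:
    acc   gpu  acc_x10
0    32  H100      320
1    89  A100      890
2    78  V100      780
3    67  A100      670
4    68  A100      680
5    90    T4      900
6    92  V100      920
7    74    T4      740
8    92    T4      920
9    31  V100      310
10   29    T4      290
drop duplicate gpu (keep=last):
    acc   gpu  acc_x10
0    32  H100      320
4    68  A100      680
9    31  V100      310
10   29    T4      290
filter rows where acc <= 32:
    acc   gpu  acc_x10
0    32  H100      320
9    31  V100      310
10   29    T4      290
Reading off the sum of column 'acc', we get 92.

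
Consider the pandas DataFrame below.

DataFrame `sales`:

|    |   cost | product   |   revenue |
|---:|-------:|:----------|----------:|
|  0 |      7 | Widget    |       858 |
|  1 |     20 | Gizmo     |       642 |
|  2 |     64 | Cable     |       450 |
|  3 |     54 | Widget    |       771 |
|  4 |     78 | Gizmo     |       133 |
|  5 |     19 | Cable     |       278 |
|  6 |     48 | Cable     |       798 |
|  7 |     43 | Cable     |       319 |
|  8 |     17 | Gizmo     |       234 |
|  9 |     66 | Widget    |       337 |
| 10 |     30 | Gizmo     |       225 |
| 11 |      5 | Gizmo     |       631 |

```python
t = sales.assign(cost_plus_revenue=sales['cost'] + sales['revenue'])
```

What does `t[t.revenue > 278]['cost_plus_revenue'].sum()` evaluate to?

add column cost_plus_revenue = sales['cost'] + sales['revenue']:
    cost product  revenue  cost_plus_revenue
0      7  Widget      858                865
1     20   Gizmo      642                662
2     64   Cable      450                514
3     54  Widget      771                825
4     78   Gizmo      133                211
5     19   Cable      278                297
6     48   Cable      798                846
7     43   Cable      319                362
8     17   Gizmo      234                251
9     66  Widget      337                403
10    30   Gizmo      225                255
11     5   Gizmo      631                636
filter rows where revenue > 278:
    cost product  revenue  cost_plus_revenue
0      7  Widget      858                865
1     20   Gizmo      642                662
2     64   Cable      450                514
3     54  Widget      771                825
6     48   Cable      798                846
7     43   Cable      319                362
9     66  Widget      337                403
11     5   Gizmo      631                636

5113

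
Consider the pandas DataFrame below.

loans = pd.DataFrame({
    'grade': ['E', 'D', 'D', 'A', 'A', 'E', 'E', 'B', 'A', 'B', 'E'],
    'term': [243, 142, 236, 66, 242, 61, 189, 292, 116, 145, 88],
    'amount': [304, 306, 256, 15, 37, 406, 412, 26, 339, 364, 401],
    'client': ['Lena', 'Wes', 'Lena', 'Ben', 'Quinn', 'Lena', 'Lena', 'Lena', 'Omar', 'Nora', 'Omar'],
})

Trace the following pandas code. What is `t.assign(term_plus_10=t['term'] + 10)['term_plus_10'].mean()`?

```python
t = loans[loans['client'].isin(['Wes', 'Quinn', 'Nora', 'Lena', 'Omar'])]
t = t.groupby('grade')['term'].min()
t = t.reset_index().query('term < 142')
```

filter rows where client in ['Wes', 'Quinn', 'Nora', 'Lena', 'Omar']:
   grade  term  amount client
0      E   243     304   Lena
1      D   142     306    Wes
2      D   236     256   Lena
4      A   242      37  Quinn
5      E    61     406   Lena
6      E   189     412   Lena
7      B   292      26   Lena
8      A   116     339   Omar
9      B   145     364   Nora
10     E    88     401   Omar
group by grade, min of term:
grade
A    116
B    145
D    142
E     61
Name: term, dtype: int64
reset_index():
  grade  term
0     A   116
1     B   145
2     D   142
3     E    61
filter rows where term < 142:
  grade  term
0     A   116
3     E    61
add column term_plus_10 = t['term'] + 10:
  grade  term  term_plus_10
0     A   116           126
3     E    61            71
Hence 98.5.

98.5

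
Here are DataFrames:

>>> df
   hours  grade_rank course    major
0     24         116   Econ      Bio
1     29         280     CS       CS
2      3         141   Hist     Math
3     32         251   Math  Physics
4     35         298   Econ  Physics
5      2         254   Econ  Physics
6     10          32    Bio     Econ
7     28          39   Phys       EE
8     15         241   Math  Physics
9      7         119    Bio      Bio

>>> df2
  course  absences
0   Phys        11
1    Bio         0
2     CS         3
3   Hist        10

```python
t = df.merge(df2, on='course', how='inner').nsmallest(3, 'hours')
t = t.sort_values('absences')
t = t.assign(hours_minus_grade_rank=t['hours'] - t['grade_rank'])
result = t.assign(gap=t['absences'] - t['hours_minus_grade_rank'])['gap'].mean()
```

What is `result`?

94.0

merge on 'course' (how='inner') → 5 rows:
   hours  grade_rank course major  absences
0     29         280     CS    CS         3
1      3         141   Hist  Math        10
2     10          32    Bio  Econ         0
3     28          39   Phys    EE        11
4      7         119    Bio   Bio         0
take 3 rows with smallest hours:
   hours  grade_rank course major  absences
1      3         141   Hist  Math        10
4      7         119    Bio   Bio         0
2     10          32    Bio  Econ         0
sort by absences:
   hours  grade_rank course major  absences
4      7         119    Bio   Bio         0
2     10          32    Bio  Econ         0
1      3         141   Hist  Math        10
add column hours_minus_grade_rank = t['hours'] - t['grade_rank']:
   hours  grade_rank course major  absences  hours_minus_grade_rank
4      7         119    Bio   Bio         0                    -112
2     10          32    Bio  Econ         0                     -22
1      3         141   Hist  Math        10                    -138
add column gap = t['absences'] - t['hours_minus_grade_rank']:
   hours  grade_rank course major  absences  hours_minus_grade_rank  gap
4      7         119    Bio   Bio         0                    -112  112
2     10          32    Bio  Econ         0                     -22   22
1      3         141   Hist  Math        10                    -138  148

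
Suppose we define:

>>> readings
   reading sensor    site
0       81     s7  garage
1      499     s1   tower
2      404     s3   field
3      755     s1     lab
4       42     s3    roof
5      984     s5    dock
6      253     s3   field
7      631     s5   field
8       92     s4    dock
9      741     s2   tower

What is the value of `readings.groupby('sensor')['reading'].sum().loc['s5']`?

1615

group by sensor, sum of reading:
sensor
s1    1254
s2     741
s3     699
s4      92
s5    1615
s7      81
Name: reading, dtype: int64
The value at index 's5' is 1615.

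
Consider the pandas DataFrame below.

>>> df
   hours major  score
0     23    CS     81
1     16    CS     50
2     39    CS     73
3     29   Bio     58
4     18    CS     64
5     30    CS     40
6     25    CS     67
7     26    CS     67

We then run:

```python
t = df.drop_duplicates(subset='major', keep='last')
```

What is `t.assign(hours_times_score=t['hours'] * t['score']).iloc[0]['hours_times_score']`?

1682

drop duplicate major (keep=last):
   hours major  score
3     29   Bio     58
7     26    CS     67
add column hours_times_score = t['hours'] * t['score']:
   hours major  score  hours_times_score
3     29   Bio     58               1682
7     26    CS     67               1742
Reading off the value at position 0, column 'hours_times_score', we get 1682.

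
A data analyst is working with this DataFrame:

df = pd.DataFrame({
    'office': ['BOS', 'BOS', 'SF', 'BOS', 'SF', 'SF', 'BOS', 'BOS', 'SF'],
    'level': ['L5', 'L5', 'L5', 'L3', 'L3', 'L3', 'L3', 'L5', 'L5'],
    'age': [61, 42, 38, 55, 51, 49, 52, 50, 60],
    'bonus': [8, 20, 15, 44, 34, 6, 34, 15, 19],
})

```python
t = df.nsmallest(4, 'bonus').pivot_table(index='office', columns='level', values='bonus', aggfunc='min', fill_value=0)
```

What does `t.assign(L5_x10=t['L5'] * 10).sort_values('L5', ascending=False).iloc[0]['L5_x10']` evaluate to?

150

take 4 rows with smallest bonus:
  office level  age  bonus
5     SF    L3   49      6
0    BOS    L5   61      8
2     SF    L5   38     15
7    BOS    L5   50     15
pivot: rows=office, cols=level, min(bonus):
level   L3  L5
office        
BOS      0   8
SF       6  15
add column L5_x10 = t['L5'] * 10:
level   L3  L5  L5_x10
office                
BOS      0   8      80
SF       6  15     150
sort by L5 descending:
level   L3  L5  L5_x10
office                
SF       6  15     150
BOS      0   8      80
Taking the value at position 0, column 'L5_x10' gives 150.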